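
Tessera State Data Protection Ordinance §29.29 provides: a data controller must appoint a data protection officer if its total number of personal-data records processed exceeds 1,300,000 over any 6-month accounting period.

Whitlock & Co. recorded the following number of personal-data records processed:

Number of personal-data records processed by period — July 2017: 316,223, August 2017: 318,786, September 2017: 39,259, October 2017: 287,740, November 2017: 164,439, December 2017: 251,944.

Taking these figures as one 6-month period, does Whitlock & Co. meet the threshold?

Yes

Total number of personal-data records processed: 316,223 + 318,786 + 39,259 + 287,740 + 164,439 + 251,944 = 1,378,391.
1,378,391 > 1,300,000, so the threshold is exceeded.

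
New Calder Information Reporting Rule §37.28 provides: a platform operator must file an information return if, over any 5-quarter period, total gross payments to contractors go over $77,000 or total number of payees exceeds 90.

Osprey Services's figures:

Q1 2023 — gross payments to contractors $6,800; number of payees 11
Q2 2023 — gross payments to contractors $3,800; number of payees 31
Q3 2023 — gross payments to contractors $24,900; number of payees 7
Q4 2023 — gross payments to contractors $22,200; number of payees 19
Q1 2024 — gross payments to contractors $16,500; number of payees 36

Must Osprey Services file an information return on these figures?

Total gross payments to contractors: $6,800 + $3,800 + $24,900 + $22,200 + $16,500 = $74,200 (≤ $77,000).
Total number of payees: 11 + 31 + 7 + 19 + 36 = 104 (> 90).
The test is 'or': at least one threshold is exceeded.

Yes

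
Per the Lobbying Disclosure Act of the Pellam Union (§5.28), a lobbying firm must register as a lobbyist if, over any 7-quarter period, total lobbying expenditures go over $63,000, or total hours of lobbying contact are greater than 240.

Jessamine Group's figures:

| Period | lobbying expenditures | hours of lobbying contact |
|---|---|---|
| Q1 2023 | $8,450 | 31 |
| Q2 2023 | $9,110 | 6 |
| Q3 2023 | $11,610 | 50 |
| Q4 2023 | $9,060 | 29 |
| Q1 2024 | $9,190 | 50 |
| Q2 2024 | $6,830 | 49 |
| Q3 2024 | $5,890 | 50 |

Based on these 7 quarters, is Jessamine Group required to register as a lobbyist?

Yes

Total lobbying expenditures: $8,450 + $9,110 + $11,610 + $9,060 + $9,190 + $6,830 + $5,890 = $60,140 (≤ $63,000).
Total hours of lobbying contact: 31 + 6 + 50 + 29 + 50 + 49 + 50 = 265 (> 240).
The test is 'or': at least one threshold is exceeded.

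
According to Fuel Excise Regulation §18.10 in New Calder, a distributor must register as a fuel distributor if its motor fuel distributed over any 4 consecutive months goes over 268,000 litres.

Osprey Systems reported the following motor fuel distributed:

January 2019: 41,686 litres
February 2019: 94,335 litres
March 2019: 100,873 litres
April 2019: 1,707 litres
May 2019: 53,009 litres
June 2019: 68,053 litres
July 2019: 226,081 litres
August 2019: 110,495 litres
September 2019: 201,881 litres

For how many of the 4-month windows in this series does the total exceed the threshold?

January 2019–April 2019: 41,686 litres + 94,335 litres + 100,873 litres + 1,707 litres = 238,601 litres (under)
February 2019–May 2019: 94,335 litres + 100,873 litres + 1,707 litres + 53,009 litres = 249,924 litres (under)
March 2019–June 2019: 100,873 litres + 1,707 litres + 53,009 litres + 68,053 litres = 223,642 litres (under)
April 2019–July 2019: 1,707 litres + 53,009 litres + 68,053 litres + 226,081 litres = 348,850 litres (over)
May 2019–August 2019: 53,009 litres + 68,053 litres + 226,081 litres + 110,495 litres = 457,638 litres (over)
June 2019–September 2019: 68,053 litres + 226,081 litres + 110,495 litres + 201,881 litres = 606,510 litres (over)
3 windows exceed the threshold.

3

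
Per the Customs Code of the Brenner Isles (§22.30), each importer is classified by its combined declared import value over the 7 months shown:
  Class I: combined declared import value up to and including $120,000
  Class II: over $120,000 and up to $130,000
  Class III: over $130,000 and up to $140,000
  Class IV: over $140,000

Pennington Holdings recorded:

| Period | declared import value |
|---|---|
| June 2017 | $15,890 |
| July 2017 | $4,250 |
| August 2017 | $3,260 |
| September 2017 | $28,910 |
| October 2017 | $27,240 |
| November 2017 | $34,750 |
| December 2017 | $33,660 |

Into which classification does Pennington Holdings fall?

Class IV

Combined declared import value: $15,890 + $4,250 + $3,260 + $28,910 + $27,240 + $34,750 + $33,660 = $147,960.
$147,960 > $140,000, so Class IV applies.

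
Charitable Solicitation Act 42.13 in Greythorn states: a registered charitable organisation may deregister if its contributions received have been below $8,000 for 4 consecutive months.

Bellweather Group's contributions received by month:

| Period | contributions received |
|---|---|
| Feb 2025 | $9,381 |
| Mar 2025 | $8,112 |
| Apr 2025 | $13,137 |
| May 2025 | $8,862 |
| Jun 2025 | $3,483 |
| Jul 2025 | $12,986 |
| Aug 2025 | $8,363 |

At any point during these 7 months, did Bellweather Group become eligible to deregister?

No

Months below $8,000: Jun 2025.
Longest run of consecutive months below the threshold: 1.
1 < 4, so Bellweather Group never became eligible.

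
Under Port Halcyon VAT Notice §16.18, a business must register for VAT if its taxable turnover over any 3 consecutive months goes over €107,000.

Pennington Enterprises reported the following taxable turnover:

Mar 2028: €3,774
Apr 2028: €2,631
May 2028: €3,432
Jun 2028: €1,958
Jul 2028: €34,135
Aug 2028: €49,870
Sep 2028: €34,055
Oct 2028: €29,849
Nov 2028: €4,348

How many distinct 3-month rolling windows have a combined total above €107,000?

2

Mar 2028–May 2028: €3,774 + €2,631 + €3,432 = €9,837 (under)
Apr 2028–Jun 2028: €2,631 + €3,432 + €1,958 = €8,021 (under)
May 2028–Jul 2028: €3,432 + €1,958 + €34,135 = €39,525 (under)
Jun 2028–Aug 2028: €1,958 + €34,135 + €49,870 = €85,963 (under)
Jul 2028–Sep 2028: €34,135 + €49,870 + €34,055 = €118,060 (over)
Aug 2028–Oct 2028: €49,870 + €34,055 + €29,849 = €113,774 (over)
Sep 2028–Nov 2028: €34,055 + €29,849 + €4,348 = €68,252 (under)
2 windows exceed the threshold.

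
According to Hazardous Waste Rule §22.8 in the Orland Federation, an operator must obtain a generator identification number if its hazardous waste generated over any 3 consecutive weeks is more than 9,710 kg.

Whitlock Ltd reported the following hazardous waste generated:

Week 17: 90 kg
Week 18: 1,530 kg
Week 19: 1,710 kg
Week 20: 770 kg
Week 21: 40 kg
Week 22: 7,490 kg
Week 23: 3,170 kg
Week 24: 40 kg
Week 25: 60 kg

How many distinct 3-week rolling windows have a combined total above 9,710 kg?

2

Week 17–Week 19: 90 kg + 1,530 kg + 1,710 kg = 3,330 kg (under)
Week 18–Week 20: 1,530 kg + 1,710 kg + 770 kg = 4,010 kg (under)
Week 19–Week 21: 1,710 kg + 770 kg + 40 kg = 2,520 kg (under)
Week 20–Week 22: 770 kg + 40 kg + 7,490 kg = 8,300 kg (under)
Week 21–Week 23: 40 kg + 7,490 kg + 3,170 kg = 10,700 kg (over)
Week 22–Week 24: 7,490 kg + 3,170 kg + 40 kg = 10,700 kg (over)
Week 23–Week 25: 3,170 kg + 40 kg + 60 kg = 3,270 kg (under)
2 windows exceed the threshold.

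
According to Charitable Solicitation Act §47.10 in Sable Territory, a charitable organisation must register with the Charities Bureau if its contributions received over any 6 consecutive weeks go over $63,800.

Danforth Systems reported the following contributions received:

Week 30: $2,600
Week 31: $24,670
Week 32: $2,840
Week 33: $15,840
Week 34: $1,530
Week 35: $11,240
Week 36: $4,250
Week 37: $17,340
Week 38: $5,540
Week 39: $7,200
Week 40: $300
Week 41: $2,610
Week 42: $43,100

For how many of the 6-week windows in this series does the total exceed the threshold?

1

Week 30–Week 35: $2,600 + $24,670 + $2,840 + $15,840 + $1,530 + $11,240 = $58,720 (under)
Week 31–Week 36: $24,670 + $2,840 + $15,840 + $1,530 + $11,240 + $4,250 = $60,370 (under)
Week 32–Week 37: $2,840 + $15,840 + $1,530 + $11,240 + $4,250 + $17,340 = $53,040 (under)
Week 33–Week 38: $15,840 + $1,530 + $11,240 + $4,250 + $17,340 + $5,540 = $55,740 (under)
Week 34–Week 39: $1,530 + $11,240 + $4,250 + $17,340 + $5,540 + $7,200 = $47,100 (under)
Week 35–Week 40: $11,240 + $4,250 + $17,340 + $5,540 + $7,200 + $300 = $45,870 (under)
Week 36–Week 41: $4,250 + $17,340 + $5,540 + $7,200 + $300 + $2,610 = $37,240 (under)
Week 37–Week 42: $17,340 + $5,540 + $7,200 + $300 + $2,610 + $43,100 = $76,090 (over)
1 window exceeds the threshold.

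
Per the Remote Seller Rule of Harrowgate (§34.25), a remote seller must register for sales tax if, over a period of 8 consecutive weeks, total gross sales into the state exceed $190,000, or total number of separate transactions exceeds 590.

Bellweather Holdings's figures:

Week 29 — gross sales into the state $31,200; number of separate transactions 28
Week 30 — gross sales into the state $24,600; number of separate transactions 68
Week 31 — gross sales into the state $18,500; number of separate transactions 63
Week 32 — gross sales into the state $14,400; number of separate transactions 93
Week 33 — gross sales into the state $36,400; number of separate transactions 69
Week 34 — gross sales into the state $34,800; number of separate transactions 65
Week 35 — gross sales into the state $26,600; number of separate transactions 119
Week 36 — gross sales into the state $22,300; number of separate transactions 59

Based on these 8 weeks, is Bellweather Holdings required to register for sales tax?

Yes

Total gross sales into the state: $31,200 + $24,600 + $18,500 + $14,400 + $36,400 + $34,800 + $26,600 + $22,300 = $208,800 (> $190,000).
Total number of separate transactions: 28 + 68 + 63 + 93 + 69 + 65 + 119 + 59 = 564 (≤ 590).
The test is 'or': at least one threshold is exceeded.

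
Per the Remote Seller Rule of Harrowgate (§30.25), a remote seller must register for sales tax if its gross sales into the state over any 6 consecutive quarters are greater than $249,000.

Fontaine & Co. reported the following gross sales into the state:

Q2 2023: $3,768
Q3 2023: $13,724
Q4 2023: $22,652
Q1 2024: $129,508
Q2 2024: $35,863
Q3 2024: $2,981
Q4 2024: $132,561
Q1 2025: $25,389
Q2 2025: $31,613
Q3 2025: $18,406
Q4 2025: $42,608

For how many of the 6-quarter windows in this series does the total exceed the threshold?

4

Q2 2023–Q3 2024: $3,768 + $13,724 + $22,652 + $129,508 + $35,863 + $2,981 = $208,496 (under)
Q3 2023–Q4 2024: $13,724 + $22,652 + $129,508 + $35,863 + $2,981 + $132,561 = $337,289 (over)
Q4 2023–Q1 2025: $22,652 + $129,508 + $35,863 + $2,981 + $132,561 + $25,389 = $348,954 (over)
Q1 2024–Q2 2025: $129,508 + $35,863 + $2,981 + $132,561 + $25,389 + $31,613 = $357,915 (over)
Q2 2024–Q3 2025: $35,863 + $2,981 + $132,561 + $25,389 + $31,613 + $18,406 = $246,813 (under)
Q3 2024–Q4 2025: $2,981 + $132,561 + $25,389 + $31,613 + $18,406 + $42,608 = $253,558 (over)
4 windows exceed the threshold.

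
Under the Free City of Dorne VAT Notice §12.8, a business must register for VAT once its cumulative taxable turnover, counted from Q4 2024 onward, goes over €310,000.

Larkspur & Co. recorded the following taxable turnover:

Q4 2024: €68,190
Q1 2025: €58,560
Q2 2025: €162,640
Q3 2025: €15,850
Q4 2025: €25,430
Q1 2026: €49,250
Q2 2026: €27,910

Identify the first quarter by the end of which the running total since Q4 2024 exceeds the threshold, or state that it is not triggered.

Through Q4 2024: €68,190
Through Q1 2025: €126,750
Through Q2 2025: €289,390
Through Q3 2025: €305,240
Through Q4 2025: €330,670 ← exceeds threshold

Q4 2025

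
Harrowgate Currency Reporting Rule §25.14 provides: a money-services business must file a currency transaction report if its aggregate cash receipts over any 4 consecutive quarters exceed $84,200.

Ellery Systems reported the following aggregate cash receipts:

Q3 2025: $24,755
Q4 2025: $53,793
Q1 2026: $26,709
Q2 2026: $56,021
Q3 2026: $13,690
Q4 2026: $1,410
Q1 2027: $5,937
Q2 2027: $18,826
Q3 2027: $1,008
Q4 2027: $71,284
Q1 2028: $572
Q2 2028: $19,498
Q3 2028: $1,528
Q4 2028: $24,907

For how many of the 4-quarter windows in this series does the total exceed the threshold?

Q3 2025–Q2 2026: $24,755 + $53,793 + $26,709 + $56,021 = $161,278 (over)
Q4 2025–Q3 2026: $53,793 + $26,709 + $56,021 + $13,690 = $150,213 (over)
Q1 2026–Q4 2026: $26,709 + $56,021 + $13,690 + $1,410 = $97,830 (over)
Q2 2026–Q1 2027: $56,021 + $13,690 + $1,410 + $5,937 = $77,058 (under)
Q3 2026–Q2 2027: $13,690 + $1,410 + $5,937 + $18,826 = $39,863 (under)
Q4 2026–Q3 2027: $1,410 + $5,937 + $18,826 + $1,008 = $27,181 (under)
Q1 2027–Q4 2027: $5,937 + $18,826 + $1,008 + $71,284 = $97,055 (over)
Q2 2027–Q1 2028: $18,826 + $1,008 + $71,284 + $572 = $91,690 (over)
Q3 2027–Q2 2028: $1,008 + $71,284 + $572 + $19,498 = $92,362 (over)
Q4 2027–Q3 2028: $71,284 + $572 + $19,498 + $1,528 = $92,882 (over)
Q1 2028–Q4 2028: $572 + $19,498 + $1,528 + $24,907 = $46,505 (under)
7 windows exceed the threshold.

7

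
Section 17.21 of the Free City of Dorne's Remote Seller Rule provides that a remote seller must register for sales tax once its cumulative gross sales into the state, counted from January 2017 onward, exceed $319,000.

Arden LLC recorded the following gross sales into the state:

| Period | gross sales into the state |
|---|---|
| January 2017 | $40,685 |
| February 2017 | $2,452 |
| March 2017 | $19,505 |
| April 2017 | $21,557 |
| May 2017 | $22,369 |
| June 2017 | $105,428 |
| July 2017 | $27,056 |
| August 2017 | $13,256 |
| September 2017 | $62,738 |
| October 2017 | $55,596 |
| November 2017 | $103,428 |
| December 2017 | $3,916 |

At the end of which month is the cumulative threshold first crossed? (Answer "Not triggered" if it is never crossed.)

Through January 2017: $40,685
Through February 2017: $43,137
Through March 2017: $62,642
Through April 2017: $84,199
Through May 2017: $106,568
Through June 2017: $211,996
Through July 2017: $239,052
Through August 2017: $252,308
Through September 2017: $315,046
Through October 2017: $370,642 ← exceeds threshold

October 2017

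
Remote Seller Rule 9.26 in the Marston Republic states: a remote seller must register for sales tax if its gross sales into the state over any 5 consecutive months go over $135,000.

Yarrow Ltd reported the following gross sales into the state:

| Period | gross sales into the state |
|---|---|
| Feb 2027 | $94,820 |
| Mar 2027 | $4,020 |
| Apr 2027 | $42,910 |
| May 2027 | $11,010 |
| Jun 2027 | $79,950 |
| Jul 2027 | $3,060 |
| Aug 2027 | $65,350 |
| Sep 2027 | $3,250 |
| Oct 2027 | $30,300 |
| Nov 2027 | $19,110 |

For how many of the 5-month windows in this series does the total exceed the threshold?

Feb 2027–Jun 2027: $94,820 + $4,020 + $42,910 + $11,010 + $79,950 = $232,710 (over)
Mar 2027–Jul 2027: $4,020 + $42,910 + $11,010 + $79,950 + $3,060 = $140,950 (over)
Apr 2027–Aug 2027: $42,910 + $11,010 + $79,950 + $3,060 + $65,350 = $202,280 (over)
May 2027–Sep 2027: $11,010 + $79,950 + $3,060 + $65,350 + $3,250 = $162,620 (over)
Jun 2027–Oct 2027: $79,950 + $3,060 + $65,350 + $3,250 + $30,300 = $181,910 (over)
Jul 2027–Nov 2027: $3,060 + $65,350 + $3,250 + $30,300 + $19,110 = $121,070 (under)
5 windows exceed the threshold.

5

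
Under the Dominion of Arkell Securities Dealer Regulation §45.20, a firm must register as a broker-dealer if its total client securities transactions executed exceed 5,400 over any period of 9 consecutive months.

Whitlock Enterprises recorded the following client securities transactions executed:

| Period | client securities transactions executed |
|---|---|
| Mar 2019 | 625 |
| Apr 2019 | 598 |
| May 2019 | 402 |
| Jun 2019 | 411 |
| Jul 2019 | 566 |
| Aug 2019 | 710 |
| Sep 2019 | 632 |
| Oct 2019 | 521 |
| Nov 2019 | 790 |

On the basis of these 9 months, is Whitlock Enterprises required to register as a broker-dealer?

Total client securities transactions executed: 625 + 598 + 402 + 411 + 566 + 710 + 632 + 521 + 790 = 5,255.
5,255 ≤ 5,400, so the threshold is not exceeded.

No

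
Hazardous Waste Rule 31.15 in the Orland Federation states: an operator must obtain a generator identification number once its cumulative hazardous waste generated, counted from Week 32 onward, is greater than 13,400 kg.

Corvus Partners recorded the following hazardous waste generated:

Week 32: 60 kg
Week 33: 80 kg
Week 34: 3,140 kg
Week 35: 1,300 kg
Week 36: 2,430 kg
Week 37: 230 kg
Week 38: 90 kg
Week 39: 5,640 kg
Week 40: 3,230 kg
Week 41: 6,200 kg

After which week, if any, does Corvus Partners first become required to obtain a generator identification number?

Week 40

Through Week 32: 60 kg
Through Week 33: 140 kg
Through Week 34: 3,280 kg
Through Week 35: 4,580 kg
Through Week 36: 7,010 kg
Through Week 37: 7,240 kg
Through Week 38: 7,330 kg
Through Week 39: 12,970 kg
Through Week 40: 16,200 kg ← exceeds threshold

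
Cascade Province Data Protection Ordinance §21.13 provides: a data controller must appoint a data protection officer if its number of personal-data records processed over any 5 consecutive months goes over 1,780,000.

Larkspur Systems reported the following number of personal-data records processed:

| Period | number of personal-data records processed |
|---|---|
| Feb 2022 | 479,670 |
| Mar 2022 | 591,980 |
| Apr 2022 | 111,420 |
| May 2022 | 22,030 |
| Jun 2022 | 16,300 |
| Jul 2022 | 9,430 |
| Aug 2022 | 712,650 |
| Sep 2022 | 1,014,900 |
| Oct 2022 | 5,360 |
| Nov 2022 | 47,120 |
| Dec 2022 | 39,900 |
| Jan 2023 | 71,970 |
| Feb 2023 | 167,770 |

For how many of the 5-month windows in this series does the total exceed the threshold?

Feb 2022–Jun 2022: 479,670 + 591,980 + 111,420 + 22,030 + 16,300 = 1,221,400 (under)
Mar 2022–Jul 2022: 591,980 + 111,420 + 22,030 + 16,300 + 9,430 = 751,160 (under)
Apr 2022–Aug 2022: 111,420 + 22,030 + 16,300 + 9,430 + 712,650 = 871,830 (under)
May 2022–Sep 2022: 22,030 + 16,300 + 9,430 + 712,650 + 1,014,900 = 1,775,310 (under)
Jun 2022–Oct 2022: 16,300 + 9,430 + 712,650 + 1,014,900 + 5,360 = 1,758,640 (under)
Jul 2022–Nov 2022: 9,430 + 712,650 + 1,014,900 + 5,360 + 47,120 = 1,789,460 (over)
Aug 2022–Dec 2022: 712,650 + 1,014,900 + 5,360 + 47,120 + 39,900 = 1,819,930 (over)
Sep 2022–Jan 2023: 1,014,900 + 5,360 + 47,120 + 39,900 + 71,970 = 1,179,250 (under)
Oct 2022–Feb 2023: 5,360 + 47,120 + 39,900 + 71,970 + 167,770 = 332,120 (under)
2 windows exceed the threshold.

2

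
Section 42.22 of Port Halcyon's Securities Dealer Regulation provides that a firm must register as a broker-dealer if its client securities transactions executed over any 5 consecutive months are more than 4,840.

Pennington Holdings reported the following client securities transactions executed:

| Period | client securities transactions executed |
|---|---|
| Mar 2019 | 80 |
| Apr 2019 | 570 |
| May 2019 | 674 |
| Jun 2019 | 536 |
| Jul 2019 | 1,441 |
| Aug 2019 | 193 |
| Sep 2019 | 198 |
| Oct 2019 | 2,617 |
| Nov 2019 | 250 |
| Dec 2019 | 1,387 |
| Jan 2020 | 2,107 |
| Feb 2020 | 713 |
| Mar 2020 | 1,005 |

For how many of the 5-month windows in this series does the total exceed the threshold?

Mar 2019–Jul 2019: 80 + 570 + 674 + 536 + 1,441 = 3,301 (under)
Apr 2019–Aug 2019: 570 + 674 + 536 + 1,441 + 193 = 3,414 (under)
May 2019–Sep 2019: 674 + 536 + 1,441 + 193 + 198 = 3,042 (under)
Jun 2019–Oct 2019: 536 + 1,441 + 193 + 198 + 2,617 = 4,985 (over)
Jul 2019–Nov 2019: 1,441 + 193 + 198 + 2,617 + 250 = 4,699 (under)
Aug 2019–Dec 2019: 193 + 198 + 2,617 + 250 + 1,387 = 4,645 (under)
Sep 2019–Jan 2020: 198 + 2,617 + 250 + 1,387 + 2,107 = 6,559 (over)
Oct 2019–Feb 2020: 2,617 + 250 + 1,387 + 2,107 + 713 = 7,074 (over)
Nov 2019–Mar 2020: 250 + 1,387 + 2,107 + 713 + 1,005 = 5,462 (over)
4 windows exceed the threshold.

4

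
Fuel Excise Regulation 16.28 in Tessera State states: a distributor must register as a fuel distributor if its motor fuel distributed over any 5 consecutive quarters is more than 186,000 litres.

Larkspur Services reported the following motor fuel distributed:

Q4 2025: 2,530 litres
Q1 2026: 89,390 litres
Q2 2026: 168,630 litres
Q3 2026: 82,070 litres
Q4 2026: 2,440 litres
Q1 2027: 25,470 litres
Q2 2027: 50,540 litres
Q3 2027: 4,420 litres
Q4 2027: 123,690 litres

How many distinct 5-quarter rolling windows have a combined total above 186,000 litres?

Q4 2025–Q4 2026: 2,530 litres + 89,390 litres + 168,630 litres + 82,070 litres + 2,440 litres = 345,060 litres (over)
Q1 2026–Q1 2027: 89,390 litres + 168,630 litres + 82,070 litres + 2,440 litres + 25,470 litres = 368,000 litres (over)
Q2 2026–Q2 2027: 168,630 litres + 82,070 litres + 2,440 litres + 25,470 litres + 50,540 litres = 329,150 litres (over)
Q3 2026–Q3 2027: 82,070 litres + 2,440 litres + 25,470 litres + 50,540 litres + 4,420 litres = 164,940 litres (under)
Q4 2026–Q4 2027: 2,440 litres + 25,470 litres + 50,540 litres + 4,420 litres + 123,690 litres = 206,560 litres (over)
4 windows exceed the threshold.

4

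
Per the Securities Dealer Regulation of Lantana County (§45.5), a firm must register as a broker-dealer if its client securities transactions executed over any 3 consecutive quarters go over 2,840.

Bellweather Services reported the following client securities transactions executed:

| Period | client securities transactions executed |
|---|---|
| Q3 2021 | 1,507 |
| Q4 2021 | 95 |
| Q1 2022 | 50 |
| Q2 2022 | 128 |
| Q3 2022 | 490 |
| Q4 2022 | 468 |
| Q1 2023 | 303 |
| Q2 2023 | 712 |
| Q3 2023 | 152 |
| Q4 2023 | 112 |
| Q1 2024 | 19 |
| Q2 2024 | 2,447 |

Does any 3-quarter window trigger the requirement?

Q3 2021–Q1 2022: 1,507 + 95 + 50 = 1,652 (under)
Q4 2021–Q2 2022: 95 + 50 + 128 = 273 (under)
Q1 2022–Q3 2022: 50 + 128 + 490 = 668 (under)
Q2 2022–Q4 2022: 128 + 490 + 468 = 1,086 (under)
Q3 2022–Q1 2023: 490 + 468 + 303 = 1,261 (under)
Q4 2022–Q2 2023: 468 + 303 + 712 = 1,483 (under)
Q1 2023–Q3 2023: 303 + 712 + 152 = 1,167 (under)
Q2 2023–Q4 2023: 712 + 152 + 112 = 976 (under)
Q3 2023–Q1 2024: 152 + 112 + 19 = 283 (under)
Q4 2023–Q2 2024: 112 + 19 + 2,447 = 2,578 (under)
No window exceeds 2,840.

No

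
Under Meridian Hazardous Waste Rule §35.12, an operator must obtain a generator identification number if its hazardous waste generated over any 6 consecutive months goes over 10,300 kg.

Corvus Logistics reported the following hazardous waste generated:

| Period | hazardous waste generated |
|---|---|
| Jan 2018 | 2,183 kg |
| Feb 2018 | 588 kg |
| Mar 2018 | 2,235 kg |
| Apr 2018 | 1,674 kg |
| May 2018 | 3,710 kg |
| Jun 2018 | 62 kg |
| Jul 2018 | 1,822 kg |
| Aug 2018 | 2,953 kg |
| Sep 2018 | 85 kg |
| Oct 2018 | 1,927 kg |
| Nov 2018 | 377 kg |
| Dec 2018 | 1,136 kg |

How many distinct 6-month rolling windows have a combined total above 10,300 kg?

Jan 2018–Jun 2018: 2,183 kg + 588 kg + 2,235 kg + 1,674 kg + 3,710 kg + 62 kg = 10,452 kg (over)
Feb 2018–Jul 2018: 588 kg + 2,235 kg + 1,674 kg + 3,710 kg + 62 kg + 1,822 kg = 10,091 kg (under)
Mar 2018–Aug 2018: 2,235 kg + 1,674 kg + 3,710 kg + 62 kg + 1,822 kg + 2,953 kg = 12,456 kg (over)
Apr 2018–Sep 2018: 1,674 kg + 3,710 kg + 62 kg + 1,822 kg + 2,953 kg + 85 kg = 10,306 kg (over)
May 2018–Oct 2018: 3,710 kg + 62 kg + 1,822 kg + 2,953 kg + 85 kg + 1,927 kg = 10,559 kg (over)
Jun 2018–Nov 2018: 62 kg + 1,822 kg + 2,953 kg + 85 kg + 1,927 kg + 377 kg = 7,226 kg (under)
Jul 2018–Dec 2018: 1,822 kg + 2,953 kg + 85 kg + 1,927 kg + 377 kg + 1,136 kg = 8,300 kg (under)
4 windows exceed the threshold.

4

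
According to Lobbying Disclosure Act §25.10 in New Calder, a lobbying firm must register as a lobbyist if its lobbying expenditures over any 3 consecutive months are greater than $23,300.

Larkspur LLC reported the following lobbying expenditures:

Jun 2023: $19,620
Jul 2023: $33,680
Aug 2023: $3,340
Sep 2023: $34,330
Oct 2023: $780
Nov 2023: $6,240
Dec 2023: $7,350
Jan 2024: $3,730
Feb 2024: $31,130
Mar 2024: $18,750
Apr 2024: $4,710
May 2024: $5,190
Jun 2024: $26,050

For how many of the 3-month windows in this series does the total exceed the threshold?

Jun 2023–Aug 2023: $19,620 + $33,680 + $3,340 = $56,640 (over)
Jul 2023–Sep 2023: $33,680 + $3,340 + $34,330 = $71,350 (over)
Aug 2023–Oct 2023: $3,340 + $34,330 + $780 = $38,450 (over)
Sep 2023–Nov 2023: $34,330 + $780 + $6,240 = $41,350 (over)
Oct 2023–Dec 2023: $780 + $6,240 + $7,350 = $14,370 (under)
Nov 2023–Jan 2024: $6,240 + $7,350 + $3,730 = $17,320 (under)
Dec 2023–Feb 2024: $7,350 + $3,730 + $31,130 = $42,210 (over)
Jan 2024–Mar 2024: $3,730 + $31,130 + $18,750 = $53,610 (over)
Feb 2024–Apr 2024: $31,130 + $18,750 + $4,710 = $54,590 (over)
Mar 2024–May 2024: $18,750 + $4,710 + $5,190 = $28,650 (over)
Apr 2024–Jun 2024: $4,710 + $5,190 + $26,050 = $35,950 (over)
9 windows exceed the threshold.

9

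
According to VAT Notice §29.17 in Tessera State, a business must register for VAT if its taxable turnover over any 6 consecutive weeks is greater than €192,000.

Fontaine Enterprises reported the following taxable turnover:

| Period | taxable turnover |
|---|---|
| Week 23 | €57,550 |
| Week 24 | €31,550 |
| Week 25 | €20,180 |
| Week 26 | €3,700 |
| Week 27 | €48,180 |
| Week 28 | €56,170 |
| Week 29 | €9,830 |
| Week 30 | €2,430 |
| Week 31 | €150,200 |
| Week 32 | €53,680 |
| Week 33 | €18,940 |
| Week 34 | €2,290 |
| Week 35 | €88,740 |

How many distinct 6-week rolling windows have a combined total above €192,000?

Week 23–Week 28: €57,550 + €31,550 + €20,180 + €3,700 + €48,180 + €56,170 = €217,330 (over)
Week 24–Week 29: €31,550 + €20,180 + €3,700 + €48,180 + €56,170 + €9,830 = €169,610 (under)
Week 25–Week 30: €20,180 + €3,700 + €48,180 + €56,170 + €9,830 + €2,430 = €140,490 (under)
Week 26–Week 31: €3,700 + €48,180 + €56,170 + €9,830 + €2,430 + €150,200 = €270,510 (over)
Week 27–Week 32: €48,180 + €56,170 + €9,830 + €2,430 + €150,200 + €53,680 = €320,490 (over)
Week 28–Week 33: €56,170 + €9,830 + €2,430 + €150,200 + €53,680 + €18,940 = €291,250 (over)
Week 29–Week 34: €9,830 + €2,430 + €150,200 + €53,680 + €18,940 + €2,290 = €237,370 (over)
Week 30–Week 35: €2,430 + €150,200 + €53,680 + €18,940 + €2,290 + €88,740 = €316,280 (over)
6 windows exceed the threshold.

6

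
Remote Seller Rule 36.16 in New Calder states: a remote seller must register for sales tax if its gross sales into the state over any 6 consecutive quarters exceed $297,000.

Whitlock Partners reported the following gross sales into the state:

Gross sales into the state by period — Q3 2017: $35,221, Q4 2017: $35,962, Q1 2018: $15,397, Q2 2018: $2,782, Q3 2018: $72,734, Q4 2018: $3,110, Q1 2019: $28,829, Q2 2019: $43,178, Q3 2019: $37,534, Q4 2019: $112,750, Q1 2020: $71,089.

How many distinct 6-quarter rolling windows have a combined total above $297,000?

Q3 2017–Q4 2018: $35,221 + $35,962 + $15,397 + $2,782 + $72,734 + $3,110 = $165,206 (under)
Q4 2017–Q1 2019: $35,962 + $15,397 + $2,782 + $72,734 + $3,110 + $28,829 = $158,814 (under)
Q1 2018–Q2 2019: $15,397 + $2,782 + $72,734 + $3,110 + $28,829 + $43,178 = $166,030 (under)
Q2 2018–Q3 2019: $2,782 + $72,734 + $3,110 + $28,829 + $43,178 + $37,534 = $188,167 (under)
Q3 2018–Q4 2019: $72,734 + $3,110 + $28,829 + $43,178 + $37,534 + $112,750 = $298,135 (over)
Q4 2018–Q1 2020: $3,110 + $28,829 + $43,178 + $37,534 + $112,750 + $71,089 = $296,490 (under)
1 window exceeds the threshold.

1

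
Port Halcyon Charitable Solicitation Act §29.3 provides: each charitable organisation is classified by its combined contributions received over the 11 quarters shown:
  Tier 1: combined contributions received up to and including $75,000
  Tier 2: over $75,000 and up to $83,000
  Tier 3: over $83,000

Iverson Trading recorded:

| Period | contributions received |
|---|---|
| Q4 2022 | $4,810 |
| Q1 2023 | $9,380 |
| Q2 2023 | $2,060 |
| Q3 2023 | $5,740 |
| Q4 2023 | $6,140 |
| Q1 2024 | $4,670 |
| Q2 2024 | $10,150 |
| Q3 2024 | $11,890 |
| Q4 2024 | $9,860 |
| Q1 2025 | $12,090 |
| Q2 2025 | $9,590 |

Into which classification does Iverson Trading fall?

Combined contributions received: $4,810 + $9,380 + $2,060 + $5,740 + $6,140 + $4,670 + $10,150 + $11,890 + $9,860 + $12,090 + $9,590 = $86,380.
$86,380 > $83,000, so Tier 3 applies.

Tier 3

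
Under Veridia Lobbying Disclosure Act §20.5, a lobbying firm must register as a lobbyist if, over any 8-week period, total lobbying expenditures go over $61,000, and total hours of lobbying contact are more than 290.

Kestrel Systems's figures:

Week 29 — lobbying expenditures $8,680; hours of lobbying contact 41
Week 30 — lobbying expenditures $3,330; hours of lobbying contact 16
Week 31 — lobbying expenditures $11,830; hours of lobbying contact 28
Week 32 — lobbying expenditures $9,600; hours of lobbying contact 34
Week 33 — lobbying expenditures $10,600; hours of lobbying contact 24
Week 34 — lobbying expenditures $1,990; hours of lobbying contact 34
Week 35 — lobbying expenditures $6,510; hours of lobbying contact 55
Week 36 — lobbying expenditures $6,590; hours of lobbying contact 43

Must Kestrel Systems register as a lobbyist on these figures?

Total lobbying expenditures: $8,680 + $3,330 + $11,830 + $9,600 + $10,600 + $1,990 + $6,510 + $6,590 = $59,130 (≤ $61,000).
Total hours of lobbying contact: 41 + 16 + 28 + 34 + 24 + 34 + 55 + 43 = 275 (≤ 290).
The test is 'and': the rule requires both, and at least one is not exceeded.

No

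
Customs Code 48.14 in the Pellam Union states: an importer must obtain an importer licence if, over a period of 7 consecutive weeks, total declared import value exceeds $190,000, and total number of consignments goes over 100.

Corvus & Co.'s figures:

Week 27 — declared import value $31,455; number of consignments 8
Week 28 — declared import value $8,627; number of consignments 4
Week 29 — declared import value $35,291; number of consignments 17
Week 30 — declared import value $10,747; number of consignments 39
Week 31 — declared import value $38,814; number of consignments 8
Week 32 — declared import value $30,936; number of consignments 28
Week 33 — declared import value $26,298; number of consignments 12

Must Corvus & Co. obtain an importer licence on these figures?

Total declared import value: $31,455 + $8,627 + $35,291 + $10,747 + $38,814 + $30,936 + $26,298 = $182,168 (≤ $190,000).
Total number of consignments: 8 + 4 + 17 + 39 + 8 + 28 + 12 = 116 (> 100).
The test is 'and': the rule requires both, and at least one is not exceeded.

No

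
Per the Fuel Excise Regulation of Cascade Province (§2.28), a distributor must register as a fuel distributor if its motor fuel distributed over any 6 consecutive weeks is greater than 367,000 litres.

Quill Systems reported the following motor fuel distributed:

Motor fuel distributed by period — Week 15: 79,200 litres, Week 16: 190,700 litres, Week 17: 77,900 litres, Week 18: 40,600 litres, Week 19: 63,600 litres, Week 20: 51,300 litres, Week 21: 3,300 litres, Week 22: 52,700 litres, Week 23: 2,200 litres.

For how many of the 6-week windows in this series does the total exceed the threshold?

Week 15–Week 20: 79,200 litres + 190,700 litres + 77,900 litres + 40,600 litres + 63,600 litres + 51,300 litres = 503,300 litres (over)
Week 16–Week 21: 190,700 litres + 77,900 litres + 40,600 litres + 63,600 litres + 51,300 litres + 3,300 litres = 427,400 litres (over)
Week 17–Week 22: 77,900 litres + 40,600 litres + 63,600 litres + 51,300 litres + 3,300 litres + 52,700 litres = 289,400 litres (under)
Week 18–Week 23: 40,600 litres + 63,600 litres + 51,300 litres + 3,300 litres + 52,700 litres + 2,200 litres = 213,700 litres (under)
2 windows exceed the threshold.

2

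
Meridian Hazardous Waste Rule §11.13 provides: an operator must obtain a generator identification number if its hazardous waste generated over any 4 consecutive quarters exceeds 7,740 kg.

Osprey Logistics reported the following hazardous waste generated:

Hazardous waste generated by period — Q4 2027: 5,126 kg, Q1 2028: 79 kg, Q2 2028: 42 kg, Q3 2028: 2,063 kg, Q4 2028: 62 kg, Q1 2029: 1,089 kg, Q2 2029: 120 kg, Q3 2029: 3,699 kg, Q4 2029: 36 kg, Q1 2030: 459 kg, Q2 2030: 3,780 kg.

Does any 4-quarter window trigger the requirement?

Yes

Q4 2027–Q3 2028: 5,126 kg + 79 kg + 42 kg + 2,063 kg = 7,310 kg (under)
Q1 2028–Q4 2028: 79 kg + 42 kg + 2,063 kg + 62 kg = 2,246 kg (under)
Q2 2028–Q1 2029: 42 kg + 2,063 kg + 62 kg + 1,089 kg = 3,256 kg (under)
Q3 2028–Q2 2029: 2,063 kg + 62 kg + 1,089 kg + 120 kg = 3,334 kg (under)
Q4 2028–Q3 2029: 62 kg + 1,089 kg + 120 kg + 3,699 kg = 4,970 kg (under)
Q1 2029–Q4 2029: 1,089 kg + 120 kg + 3,699 kg + 36 kg = 4,944 kg (under)
Q2 2029–Q1 2030: 120 kg + 3,699 kg + 36 kg + 459 kg = 4,314 kg (under)
Q3 2029–Q2 2030: 3,699 kg + 36 kg + 459 kg + 3,780 kg = 7,974 kg (over)
At least one window exceeds 7,740 kg.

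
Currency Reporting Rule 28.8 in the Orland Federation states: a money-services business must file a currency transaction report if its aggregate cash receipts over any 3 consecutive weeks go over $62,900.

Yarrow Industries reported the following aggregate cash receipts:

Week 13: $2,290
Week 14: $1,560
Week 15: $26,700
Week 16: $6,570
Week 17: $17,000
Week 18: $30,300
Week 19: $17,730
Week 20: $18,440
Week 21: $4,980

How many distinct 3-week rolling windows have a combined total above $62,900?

2

Week 13–Week 15: $2,290 + $1,560 + $26,700 = $30,550 (under)
Week 14–Week 16: $1,560 + $26,700 + $6,570 = $34,830 (under)
Week 15–Week 17: $26,700 + $6,570 + $17,000 = $50,270 (under)
Week 16–Week 18: $6,570 + $17,000 + $30,300 = $53,870 (under)
Week 17–Week 19: $17,000 + $30,300 + $17,730 = $65,030 (over)
Week 18–Week 20: $30,300 + $17,730 + $18,440 = $66,470 (over)
Week 19–Week 21: $17,730 + $18,440 + $4,980 = $41,150 (under)
2 windows exceed the threshold.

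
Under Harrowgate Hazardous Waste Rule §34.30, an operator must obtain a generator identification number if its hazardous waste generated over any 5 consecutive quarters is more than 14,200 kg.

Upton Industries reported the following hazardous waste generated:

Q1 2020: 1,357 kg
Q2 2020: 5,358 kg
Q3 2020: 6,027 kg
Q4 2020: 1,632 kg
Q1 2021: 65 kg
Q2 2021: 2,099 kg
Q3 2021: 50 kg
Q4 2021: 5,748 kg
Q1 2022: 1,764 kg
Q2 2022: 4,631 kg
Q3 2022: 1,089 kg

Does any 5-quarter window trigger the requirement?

Q1 2020–Q1 2021: 1,357 kg + 5,358 kg + 6,027 kg + 1,632 kg + 65 kg = 14,439 kg (over)
Q2 2020–Q2 2021: 5,358 kg + 6,027 kg + 1,632 kg + 65 kg + 2,099 kg = 15,181 kg (over)
Q3 2020–Q3 2021: 6,027 kg + 1,632 kg + 65 kg + 2,099 kg + 50 kg = 9,873 kg (under)
Q4 2020–Q4 2021: 1,632 kg + 65 kg + 2,099 kg + 50 kg + 5,748 kg = 9,594 kg (under)
Q1 2021–Q1 2022: 65 kg + 2,099 kg + 50 kg + 5,748 kg + 1,764 kg = 9,726 kg (under)
Q2 2021–Q2 2022: 2,099 kg + 50 kg + 5,748 kg + 1,764 kg + 4,631 kg = 14,292 kg (over)
Q3 2021–Q3 2022: 50 kg + 5,748 kg + 1,764 kg + 4,631 kg + 1,089 kg = 13,282 kg (under)
At least one window exceeds 14,200 kg.

Yes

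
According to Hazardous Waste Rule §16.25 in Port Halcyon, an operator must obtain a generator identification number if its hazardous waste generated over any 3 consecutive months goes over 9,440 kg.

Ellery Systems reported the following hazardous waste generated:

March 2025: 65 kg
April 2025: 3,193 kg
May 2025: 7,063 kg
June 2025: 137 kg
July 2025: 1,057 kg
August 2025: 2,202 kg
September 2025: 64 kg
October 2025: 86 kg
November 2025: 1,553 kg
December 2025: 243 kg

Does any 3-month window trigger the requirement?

March 2025–May 2025: 65 kg + 3,193 kg + 7,063 kg = 10,321 kg (over)
April 2025–June 2025: 3,193 kg + 7,063 kg + 137 kg = 10,393 kg (over)
May 2025–July 2025: 7,063 kg + 137 kg + 1,057 kg = 8,257 kg (under)
June 2025–August 2025: 137 kg + 1,057 kg + 2,202 kg = 3,396 kg (under)
July 2025–September 2025: 1,057 kg + 2,202 kg + 64 kg = 3,323 kg (under)
August 2025–October 2025: 2,202 kg + 64 kg + 86 kg = 2,352 kg (under)
September 2025–November 2025: 64 kg + 86 kg + 1,553 kg = 1,703 kg (under)
October 2025–December 2025: 86 kg + 1,553 kg + 243 kg = 1,882 kg (under)
At least one window exceeds 9,440 kg.

Yes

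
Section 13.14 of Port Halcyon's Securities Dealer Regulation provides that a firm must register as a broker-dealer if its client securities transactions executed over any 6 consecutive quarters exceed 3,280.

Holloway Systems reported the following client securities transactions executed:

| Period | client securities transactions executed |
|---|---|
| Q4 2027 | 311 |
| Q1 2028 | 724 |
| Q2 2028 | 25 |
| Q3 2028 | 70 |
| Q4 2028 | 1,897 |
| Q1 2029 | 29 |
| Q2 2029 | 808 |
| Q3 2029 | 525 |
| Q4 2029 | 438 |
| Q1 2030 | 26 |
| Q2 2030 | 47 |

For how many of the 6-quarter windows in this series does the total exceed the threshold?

4

Q4 2027–Q1 2029: 311 + 724 + 25 + 70 + 1,897 + 29 = 3,056 (under)
Q1 2028–Q2 2029: 724 + 25 + 70 + 1,897 + 29 + 808 = 3,553 (over)
Q2 2028–Q3 2029: 25 + 70 + 1,897 + 29 + 808 + 525 = 3,354 (over)
Q3 2028–Q4 2029: 70 + 1,897 + 29 + 808 + 525 + 438 = 3,767 (over)
Q4 2028–Q1 2030: 1,897 + 29 + 808 + 525 + 438 + 26 = 3,723 (over)
Q1 2029–Q2 2030: 29 + 808 + 525 + 438 + 26 + 47 = 1,873 (under)
4 windows exceed the threshold.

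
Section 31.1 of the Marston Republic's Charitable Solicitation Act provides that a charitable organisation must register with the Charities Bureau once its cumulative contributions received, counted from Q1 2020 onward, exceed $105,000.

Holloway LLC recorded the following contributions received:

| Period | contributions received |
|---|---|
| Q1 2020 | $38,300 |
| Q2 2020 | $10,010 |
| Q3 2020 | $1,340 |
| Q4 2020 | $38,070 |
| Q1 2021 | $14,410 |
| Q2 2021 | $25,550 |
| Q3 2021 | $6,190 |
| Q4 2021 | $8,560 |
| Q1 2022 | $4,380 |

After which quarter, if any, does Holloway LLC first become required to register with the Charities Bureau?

Through Q1 2020: $38,300
Through Q2 2020: $48,310
Through Q3 2020: $49,650
Through Q4 2020: $87,720
Through Q1 2021: $102,130
Through Q2 2021: $127,680 ← exceeds threshold

Q2 2021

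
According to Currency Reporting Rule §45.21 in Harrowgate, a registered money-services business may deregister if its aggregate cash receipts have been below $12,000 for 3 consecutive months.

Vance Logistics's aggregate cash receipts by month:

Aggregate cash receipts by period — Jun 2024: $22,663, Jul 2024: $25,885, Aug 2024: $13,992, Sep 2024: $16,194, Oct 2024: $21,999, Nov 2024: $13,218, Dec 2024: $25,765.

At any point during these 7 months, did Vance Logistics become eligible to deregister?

No

No month is below $12,000.
Longest run of consecutive months below the threshold: 0.
0 < 3, so Vance Logistics never became eligible.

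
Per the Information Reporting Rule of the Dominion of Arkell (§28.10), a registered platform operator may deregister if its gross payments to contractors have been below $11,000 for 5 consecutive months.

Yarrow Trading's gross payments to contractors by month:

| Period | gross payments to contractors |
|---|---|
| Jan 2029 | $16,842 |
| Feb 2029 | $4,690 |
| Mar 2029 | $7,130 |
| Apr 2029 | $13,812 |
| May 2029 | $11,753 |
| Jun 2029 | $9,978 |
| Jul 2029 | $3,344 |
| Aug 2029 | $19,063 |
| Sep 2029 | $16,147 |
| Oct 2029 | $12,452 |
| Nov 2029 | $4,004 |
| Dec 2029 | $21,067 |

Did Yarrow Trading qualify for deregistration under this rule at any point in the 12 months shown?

Months below $11,000: Feb 2029, Mar 2029, Jun 2029, Jul 2029, Nov 2029.
Longest run of consecutive months below the threshold: 2.
2 < 5, so Yarrow Trading never became eligible.

No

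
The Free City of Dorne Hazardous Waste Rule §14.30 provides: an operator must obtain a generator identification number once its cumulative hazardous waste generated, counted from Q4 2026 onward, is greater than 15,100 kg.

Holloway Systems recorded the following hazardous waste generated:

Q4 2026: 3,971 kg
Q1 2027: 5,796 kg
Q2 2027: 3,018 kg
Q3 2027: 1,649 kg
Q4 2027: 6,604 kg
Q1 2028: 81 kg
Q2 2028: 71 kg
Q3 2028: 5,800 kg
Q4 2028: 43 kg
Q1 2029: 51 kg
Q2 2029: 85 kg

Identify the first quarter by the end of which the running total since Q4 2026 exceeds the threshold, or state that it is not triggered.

Through Q4 2026: 3,971 kg
Through Q1 2027: 9,767 kg
Through Q2 2027: 12,785 kg
Through Q3 2027: 14,434 kg
Through Q4 2027: 21,038 kg ← exceeds threshold

Q4 2027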